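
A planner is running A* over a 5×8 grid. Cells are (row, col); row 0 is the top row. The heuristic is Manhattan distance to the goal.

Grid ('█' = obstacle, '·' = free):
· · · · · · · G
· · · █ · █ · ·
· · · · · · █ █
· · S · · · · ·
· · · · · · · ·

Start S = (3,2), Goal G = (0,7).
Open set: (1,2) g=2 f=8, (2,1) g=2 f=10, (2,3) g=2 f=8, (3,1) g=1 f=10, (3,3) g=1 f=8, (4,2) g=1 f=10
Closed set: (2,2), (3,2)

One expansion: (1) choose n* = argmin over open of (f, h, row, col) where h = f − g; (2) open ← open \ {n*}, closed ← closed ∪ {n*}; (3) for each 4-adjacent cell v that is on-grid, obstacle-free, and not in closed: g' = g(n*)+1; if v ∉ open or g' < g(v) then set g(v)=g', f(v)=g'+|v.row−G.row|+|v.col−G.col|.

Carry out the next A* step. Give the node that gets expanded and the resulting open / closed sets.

step 1: expand (1,2) (f=8, h=6) → closed; open now [(0,2) g=3 f=8, (1,1) g=3 f=10, (2,1) g=2 f=10, (2,3) g=2 f=8, (3,1) g=1 f=10, (3,3) g=1 f=8, (4,2) g=1 f=10]

expanded=(1,2); open=[(0,2) g=3 f=8, (1,1) g=3 f=10, (2,1) g=2 f=10, (2,3) g=2 f=8, (3,1) g=1 f=10, (3,3) g=1 f=8, (4,2) g=1 f=10]; closed=[(1,2), (2,2), (3,2)]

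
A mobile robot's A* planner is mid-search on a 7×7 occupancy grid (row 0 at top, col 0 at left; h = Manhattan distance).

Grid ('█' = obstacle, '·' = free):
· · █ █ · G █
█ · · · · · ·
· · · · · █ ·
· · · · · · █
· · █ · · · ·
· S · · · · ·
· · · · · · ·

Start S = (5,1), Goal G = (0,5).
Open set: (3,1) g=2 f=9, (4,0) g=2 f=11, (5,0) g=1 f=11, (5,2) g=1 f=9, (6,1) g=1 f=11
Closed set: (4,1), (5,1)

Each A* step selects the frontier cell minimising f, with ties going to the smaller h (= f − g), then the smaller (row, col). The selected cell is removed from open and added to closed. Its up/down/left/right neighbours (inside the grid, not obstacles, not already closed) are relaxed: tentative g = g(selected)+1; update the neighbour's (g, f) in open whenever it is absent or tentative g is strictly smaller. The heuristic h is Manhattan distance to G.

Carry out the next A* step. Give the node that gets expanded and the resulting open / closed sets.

step 1: expand (3,1) (f=9, h=7) → closed; open now [(2,1) g=3 f=9, (3,0) g=3 f=11, (3,2) g=3 f=9, (4,0) g=2 f=11, (5,0) g=1 f=11, (5,2) g=1 f=9, (6,1) g=1 f=11]

expanded=(3,1); open=[(2,1) g=3 f=9, (3,0) g=3 f=11, (3,2) g=3 f=9, (4,0) g=2 f=11, (5,0) g=1 f=11, (5,2) g=1 f=9, (6,1) g=1 f=11]; closed=[(3,1), (4,1), (5,1)]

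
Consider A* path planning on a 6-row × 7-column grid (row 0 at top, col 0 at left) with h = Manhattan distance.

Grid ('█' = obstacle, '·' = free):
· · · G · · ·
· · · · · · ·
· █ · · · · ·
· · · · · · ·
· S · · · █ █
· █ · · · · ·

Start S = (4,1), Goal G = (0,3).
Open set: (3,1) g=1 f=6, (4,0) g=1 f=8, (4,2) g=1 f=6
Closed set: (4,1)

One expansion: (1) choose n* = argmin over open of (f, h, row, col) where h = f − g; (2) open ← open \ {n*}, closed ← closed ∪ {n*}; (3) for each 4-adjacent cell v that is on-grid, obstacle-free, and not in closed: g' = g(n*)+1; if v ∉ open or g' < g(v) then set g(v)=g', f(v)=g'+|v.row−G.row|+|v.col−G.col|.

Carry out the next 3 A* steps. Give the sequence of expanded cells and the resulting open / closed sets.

step 1: expand (3,1) (f=6, h=5) → closed; open now [(3,0) g=2 f=8, (3,2) g=2 f=6, (4,0) g=1 f=8, (4,2) g=1 f=6]
step 2: expand (3,2) (f=6, h=4) → closed; open now [(2,2) g=3 f=6, (3,0) g=2 f=8, (3,3) g=3 f=6, (4,0) g=1 f=8, (4,2) g=1 f=6]
step 3: expand (2,2) (f=6, h=3) → closed; open now [(1,2) g=4 f=6, (2,3) g=4 f=6, (3,0) g=2 f=8, (3,3) g=3 f=6, (4,0) g=1 f=8, (4,2) g=1 f=6]

order=[(3,1) → (3,2) → (2,2)]; open=[(1,2) g=4 f=6, (2,3) g=4 f=6, (3,0) g=2 f=8, (3,3) g=3 f=6, (4,0) g=1 f=8, (4,2) g=1 f=6]; closed=[(2,2), (3,1), (3,2), (4,1)]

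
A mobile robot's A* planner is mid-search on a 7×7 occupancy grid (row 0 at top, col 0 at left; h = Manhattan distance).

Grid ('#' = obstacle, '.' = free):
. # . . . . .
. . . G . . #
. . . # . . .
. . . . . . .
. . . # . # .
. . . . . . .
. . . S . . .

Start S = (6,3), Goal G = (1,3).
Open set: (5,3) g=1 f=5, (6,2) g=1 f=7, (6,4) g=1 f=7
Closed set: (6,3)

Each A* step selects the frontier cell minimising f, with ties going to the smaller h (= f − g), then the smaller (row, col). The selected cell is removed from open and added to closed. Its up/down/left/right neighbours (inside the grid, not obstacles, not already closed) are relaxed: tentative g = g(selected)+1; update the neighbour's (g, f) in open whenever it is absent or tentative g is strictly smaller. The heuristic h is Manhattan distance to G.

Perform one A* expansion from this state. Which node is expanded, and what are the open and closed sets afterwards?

expanded=(5,3); open=[(5,2) g=2 f=7, (5,4) g=2 f=7, (6,2) g=1 f=7, (6,4) g=1 f=7]; closed=[(5,3), (6,3)]

step 1: expand (5,3) (f=5, h=4) → closed; open now [(5,2) g=2 f=7, (5,4) g=2 f=7, (6,2) g=1 f=7, (6,4) g=1 f=7]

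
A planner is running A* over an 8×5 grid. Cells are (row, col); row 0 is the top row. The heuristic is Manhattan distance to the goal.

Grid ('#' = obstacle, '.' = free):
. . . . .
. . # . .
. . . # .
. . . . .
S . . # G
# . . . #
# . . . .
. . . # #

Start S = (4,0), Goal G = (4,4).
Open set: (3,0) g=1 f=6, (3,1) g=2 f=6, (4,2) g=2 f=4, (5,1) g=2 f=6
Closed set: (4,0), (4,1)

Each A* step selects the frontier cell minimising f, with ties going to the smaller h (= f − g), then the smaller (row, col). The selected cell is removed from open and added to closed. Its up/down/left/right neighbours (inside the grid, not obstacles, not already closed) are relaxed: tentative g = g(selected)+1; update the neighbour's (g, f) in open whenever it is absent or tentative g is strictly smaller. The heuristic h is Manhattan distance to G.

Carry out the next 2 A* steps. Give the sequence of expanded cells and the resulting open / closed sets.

step 1: expand (4,2) (f=4, h=2) → closed; open now [(3,0) g=1 f=6, (3,1) g=2 f=6, (3,2) g=3 f=6, (5,1) g=2 f=6, (5,2) g=3 f=6]
step 2: expand (3,2) (f=6, h=3) → closed; open now [(2,2) g=4 f=8, (3,0) g=1 f=6, (3,1) g=2 f=6, (3,3) g=4 f=6, (5,1) g=2 f=6, (5,2) g=3 f=6]

order=[(4,2) → (3,2)]; open=[(2,2) g=4 f=8, (3,0) g=1 f=6, (3,1) g=2 f=6, (3,3) g=4 f=6, (5,1) g=2 f=6, (5,2) g=3 f=6]; closed=[(3,2), (4,0), (4,1), (4,2)]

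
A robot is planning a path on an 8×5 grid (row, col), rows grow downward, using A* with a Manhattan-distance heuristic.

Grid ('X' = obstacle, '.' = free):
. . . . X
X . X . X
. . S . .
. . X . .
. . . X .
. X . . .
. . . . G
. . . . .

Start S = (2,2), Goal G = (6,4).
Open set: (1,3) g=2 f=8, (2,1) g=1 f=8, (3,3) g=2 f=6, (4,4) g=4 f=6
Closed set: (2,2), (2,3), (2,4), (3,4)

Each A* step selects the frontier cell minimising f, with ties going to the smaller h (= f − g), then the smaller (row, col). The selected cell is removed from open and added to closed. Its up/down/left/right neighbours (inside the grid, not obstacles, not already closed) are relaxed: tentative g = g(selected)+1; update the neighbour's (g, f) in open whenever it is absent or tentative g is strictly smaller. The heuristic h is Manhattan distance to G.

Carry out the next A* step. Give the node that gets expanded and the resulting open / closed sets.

expanded=(4,4); open=[(1,3) g=2 f=8, (2,1) g=1 f=8, (3,3) g=2 f=6, (5,4) g=5 f=6]; closed=[(2,2), (2,3), (2,4), (3,4), (4,4)]

step 1: expand (4,4) (f=6, h=2) → closed; open now [(1,3) g=2 f=8, (2,1) g=1 f=8, (3,3) g=2 f=6, (5,4) g=5 f=6]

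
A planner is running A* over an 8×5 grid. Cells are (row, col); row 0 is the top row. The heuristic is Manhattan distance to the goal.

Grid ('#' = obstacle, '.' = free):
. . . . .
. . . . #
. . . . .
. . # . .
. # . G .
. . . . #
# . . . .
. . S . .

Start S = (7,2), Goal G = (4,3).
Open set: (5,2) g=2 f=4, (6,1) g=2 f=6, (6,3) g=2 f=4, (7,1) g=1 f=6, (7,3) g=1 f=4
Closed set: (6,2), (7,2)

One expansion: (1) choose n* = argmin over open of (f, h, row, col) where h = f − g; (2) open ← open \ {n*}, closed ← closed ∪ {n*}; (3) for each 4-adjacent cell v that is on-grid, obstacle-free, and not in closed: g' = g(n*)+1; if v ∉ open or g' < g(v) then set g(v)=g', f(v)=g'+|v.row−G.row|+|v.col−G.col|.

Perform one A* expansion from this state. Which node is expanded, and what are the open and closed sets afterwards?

step 1: expand (5,2) (f=4, h=2) → closed; open now [(4,2) g=3 f=4, (5,1) g=3 f=6, (5,3) g=3 f=4, (6,1) g=2 f=6, (6,3) g=2 f=4, (7,1) g=1 f=6, (7,3) g=1 f=4]

expanded=(5,2); open=[(4,2) g=3 f=4, (5,1) g=3 f=6, (5,3) g=3 f=4, (6,1) g=2 f=6, (6,3) g=2 f=4, (7,1) g=1 f=6, (7,3) g=1 f=4]; closed=[(5,2), (6,2), (7,2)]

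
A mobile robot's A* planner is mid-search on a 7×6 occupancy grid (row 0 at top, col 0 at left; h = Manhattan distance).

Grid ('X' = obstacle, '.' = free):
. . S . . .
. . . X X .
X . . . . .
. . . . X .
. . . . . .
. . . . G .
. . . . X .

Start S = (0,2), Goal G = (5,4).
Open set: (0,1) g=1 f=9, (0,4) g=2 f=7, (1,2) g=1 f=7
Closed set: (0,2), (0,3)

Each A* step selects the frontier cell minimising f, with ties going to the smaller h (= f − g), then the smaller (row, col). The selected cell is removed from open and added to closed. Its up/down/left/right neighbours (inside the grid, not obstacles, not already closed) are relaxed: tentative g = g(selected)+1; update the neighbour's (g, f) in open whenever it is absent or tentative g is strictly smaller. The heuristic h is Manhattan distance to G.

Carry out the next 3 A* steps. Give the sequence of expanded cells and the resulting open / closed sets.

order=[(0,4) → (1,2) → (2,2)]; open=[(0,1) g=1 f=9, (0,5) g=3 f=9, (1,1) g=2 f=9, (2,1) g=3 f=9, (2,3) g=3 f=7, (3,2) g=3 f=7]; closed=[(0,2), (0,3), (0,4), (1,2), (2,2)]

step 1: expand (0,4) (f=7, h=5) → closed; open now [(0,1) g=1 f=9, (0,5) g=3 f=9, (1,2) g=1 f=7]
step 2: expand (1,2) (f=7, h=6) → closed; open now [(0,1) g=1 f=9, (0,5) g=3 f=9, (1,1) g=2 f=9, (2,2) g=2 f=7]
step 3: expand (2,2) (f=7, h=5) → closed; open now [(0,1) g=1 f=9, (0,5) g=3 f=9, (1,1) g=2 f=9, (2,1) g=3 f=9, (2,3) g=3 f=7, (3,2) g=3 f=7]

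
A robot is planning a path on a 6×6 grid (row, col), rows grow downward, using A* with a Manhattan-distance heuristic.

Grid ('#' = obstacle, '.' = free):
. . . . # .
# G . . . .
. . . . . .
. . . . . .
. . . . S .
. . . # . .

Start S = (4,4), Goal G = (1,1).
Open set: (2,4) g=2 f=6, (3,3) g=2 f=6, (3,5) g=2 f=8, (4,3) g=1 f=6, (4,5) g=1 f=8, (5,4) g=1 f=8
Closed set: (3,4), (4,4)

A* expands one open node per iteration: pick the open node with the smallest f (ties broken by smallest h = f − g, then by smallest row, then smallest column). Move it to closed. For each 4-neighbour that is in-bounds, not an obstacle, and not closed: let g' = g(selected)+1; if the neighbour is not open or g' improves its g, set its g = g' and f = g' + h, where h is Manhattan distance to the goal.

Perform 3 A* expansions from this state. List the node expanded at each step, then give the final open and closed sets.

order=[(2,4) → (1,4) → (1,3)]; open=[(0,3) g=5 f=8, (1,2) g=5 f=6, (1,5) g=4 f=8, (2,3) g=3 f=6, (2,5) g=3 f=8, (3,3) g=2 f=6, (3,5) g=2 f=8, (4,3) g=1 f=6, (4,5) g=1 f=8, (5,4) g=1 f=8]; closed=[(1,3), (1,4), (2,4), (3,4), (4,4)]

step 1: expand (2,4) (f=6, h=4) → closed; open now [(1,4) g=3 f=6, (2,3) g=3 f=6, (2,5) g=3 f=8, (3,3) g=2 f=6, (3,5) g=2 f=8, (4,3) g=1 f=6, (4,5) g=1 f=8, (5,4) g=1 f=8]
step 2: expand (1,4) (f=6, h=3) → closed; open now [(1,3) g=4 f=6, (1,5) g=4 f=8, (2,3) g=3 f=6, (2,5) g=3 f=8, (3,3) g=2 f=6, (3,5) g=2 f=8, (4,3) g=1 f=6, (4,5) g=1 f=8, (5,4) g=1 f=8]
step 3: expand (1,3) (f=6, h=2) → closed; open now [(0,3) g=5 f=8, (1,2) g=5 f=6, (1,5) g=4 f=8, (2,3) g=3 f=6, (2,5) g=3 f=8, (3,3) g=2 f=6, (3,5) g=2 f=8, (4,3) g=1 f=6, (4,5) g=1 f=8, (5,4) g=1 f=8]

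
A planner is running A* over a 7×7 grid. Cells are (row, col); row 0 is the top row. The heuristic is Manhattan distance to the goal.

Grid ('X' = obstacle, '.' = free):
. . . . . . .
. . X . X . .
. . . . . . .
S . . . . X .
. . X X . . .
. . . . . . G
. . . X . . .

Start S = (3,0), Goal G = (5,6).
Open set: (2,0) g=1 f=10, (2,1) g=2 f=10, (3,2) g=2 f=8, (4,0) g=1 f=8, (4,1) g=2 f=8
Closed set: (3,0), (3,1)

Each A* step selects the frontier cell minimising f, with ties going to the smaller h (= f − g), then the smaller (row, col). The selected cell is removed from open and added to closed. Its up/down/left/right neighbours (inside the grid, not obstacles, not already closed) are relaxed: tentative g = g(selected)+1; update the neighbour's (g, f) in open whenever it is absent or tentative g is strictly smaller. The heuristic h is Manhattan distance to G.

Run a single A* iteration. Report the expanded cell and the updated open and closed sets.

step 1: expand (3,2) (f=8, h=6) → closed; open now [(2,0) g=1 f=10, (2,1) g=2 f=10, (2,2) g=3 f=10, (3,3) g=3 f=8, (4,0) g=1 f=8, (4,1) g=2 f=8]

expanded=(3,2); open=[(2,0) g=1 f=10, (2,1) g=2 f=10, (2,2) g=3 f=10, (3,3) g=3 f=8, (4,0) g=1 f=8, (4,1) g=2 f=8]; closed=[(3,0), (3,1), (3,2)]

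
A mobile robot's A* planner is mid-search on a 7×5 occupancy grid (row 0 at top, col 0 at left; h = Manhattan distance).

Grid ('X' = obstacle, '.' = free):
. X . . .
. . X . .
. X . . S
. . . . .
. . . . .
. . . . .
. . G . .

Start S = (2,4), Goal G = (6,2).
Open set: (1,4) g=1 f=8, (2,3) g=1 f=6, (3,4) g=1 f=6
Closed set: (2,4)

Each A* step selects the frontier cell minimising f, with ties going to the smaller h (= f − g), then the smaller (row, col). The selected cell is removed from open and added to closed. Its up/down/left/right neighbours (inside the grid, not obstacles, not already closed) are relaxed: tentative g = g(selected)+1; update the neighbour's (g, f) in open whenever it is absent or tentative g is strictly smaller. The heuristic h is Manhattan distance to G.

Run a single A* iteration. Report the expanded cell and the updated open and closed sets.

expanded=(2,3); open=[(1,3) g=2 f=8, (1,4) g=1 f=8, (2,2) g=2 f=6, (3,3) g=2 f=6, (3,4) g=1 f=6]; closed=[(2,3), (2,4)]

step 1: expand (2,3) (f=6, h=5) → closed; open now [(1,3) g=2 f=8, (1,4) g=1 f=8, (2,2) g=2 f=6, (3,3) g=2 f=6, (3,4) g=1 f=6]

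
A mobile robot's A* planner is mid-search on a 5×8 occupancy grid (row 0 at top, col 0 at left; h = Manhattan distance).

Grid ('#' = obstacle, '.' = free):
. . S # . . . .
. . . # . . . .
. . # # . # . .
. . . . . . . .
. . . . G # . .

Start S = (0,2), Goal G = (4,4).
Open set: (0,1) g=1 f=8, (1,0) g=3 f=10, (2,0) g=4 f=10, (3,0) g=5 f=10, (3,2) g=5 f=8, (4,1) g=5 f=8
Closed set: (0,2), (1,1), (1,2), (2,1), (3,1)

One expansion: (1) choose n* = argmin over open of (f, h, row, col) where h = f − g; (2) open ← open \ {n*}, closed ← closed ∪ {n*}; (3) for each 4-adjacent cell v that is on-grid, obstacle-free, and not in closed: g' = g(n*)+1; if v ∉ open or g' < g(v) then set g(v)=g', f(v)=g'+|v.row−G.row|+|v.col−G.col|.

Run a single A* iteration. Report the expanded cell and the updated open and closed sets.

step 1: expand (3,2) (f=8, h=3) → closed; open now [(0,1) g=1 f=8, (1,0) g=3 f=10, (2,0) g=4 f=10, (3,0) g=5 f=10, (3,3) g=6 f=8, (4,1) g=5 f=8, (4,2) g=6 f=8]

expanded=(3,2); open=[(0,1) g=1 f=8, (1,0) g=3 f=10, (2,0) g=4 f=10, (3,0) g=5 f=10, (3,3) g=6 f=8, (4,1) g=5 f=8, (4,2) g=6 f=8]; closed=[(0,2), (1,1), (1,2), (2,1), (3,1), (3,2)]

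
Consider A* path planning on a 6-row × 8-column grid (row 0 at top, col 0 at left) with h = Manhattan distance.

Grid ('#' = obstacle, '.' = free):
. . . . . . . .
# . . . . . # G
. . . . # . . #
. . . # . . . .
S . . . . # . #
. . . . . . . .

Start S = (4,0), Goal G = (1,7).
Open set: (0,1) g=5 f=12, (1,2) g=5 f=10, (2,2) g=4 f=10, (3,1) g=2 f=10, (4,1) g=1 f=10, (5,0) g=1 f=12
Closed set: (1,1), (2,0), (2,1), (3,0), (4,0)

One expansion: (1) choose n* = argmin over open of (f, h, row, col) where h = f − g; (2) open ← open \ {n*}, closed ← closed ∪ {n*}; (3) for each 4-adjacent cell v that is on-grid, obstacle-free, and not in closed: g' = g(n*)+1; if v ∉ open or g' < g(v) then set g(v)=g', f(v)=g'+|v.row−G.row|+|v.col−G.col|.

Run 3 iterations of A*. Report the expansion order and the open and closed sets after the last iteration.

step 1: expand (1,2) (f=10, h=5) → closed; open now [(0,1) g=5 f=12, (0,2) g=6 f=12, (1,3) g=6 f=10, (2,2) g=4 f=10, (3,1) g=2 f=10, (4,1) g=1 f=10, (5,0) g=1 f=12]
step 2: expand (1,3) (f=10, h=4) → closed; open now [(0,1) g=5 f=12, (0,2) g=6 f=12, (0,3) g=7 f=12, (1,4) g=7 f=10, (2,2) g=4 f=10, (2,3) g=7 f=12, (3,1) g=2 f=10, (4,1) g=1 f=10, (5,0) g=1 f=12]
step 3: expand (1,4) (f=10, h=3) → closed; open now [(0,1) g=5 f=12, (0,2) g=6 f=12, (0,3) g=7 f=12, (0,4) g=8 f=12, (1,5) g=8 f=10, (2,2) g=4 f=10, (2,3) g=7 f=12, (3,1) g=2 f=10, (4,1) g=1 f=10, (5,0) g=1 f=12]

order=[(1,2) → (1,3) → (1,4)]; open=[(0,1) g=5 f=12, (0,2) g=6 f=12, (0,3) g=7 f=12, (0,4) g=8 f=12, (1,5) g=8 f=10, (2,2) g=4 f=10, (2,3) g=7 f=12, (3,1) g=2 f=10, (4,1) g=1 f=10, (5,0) g=1 f=12]; closed=[(1,1), (1,2), (1,3), (1,4), (2,0), (2,1), (3,0), (4,0)]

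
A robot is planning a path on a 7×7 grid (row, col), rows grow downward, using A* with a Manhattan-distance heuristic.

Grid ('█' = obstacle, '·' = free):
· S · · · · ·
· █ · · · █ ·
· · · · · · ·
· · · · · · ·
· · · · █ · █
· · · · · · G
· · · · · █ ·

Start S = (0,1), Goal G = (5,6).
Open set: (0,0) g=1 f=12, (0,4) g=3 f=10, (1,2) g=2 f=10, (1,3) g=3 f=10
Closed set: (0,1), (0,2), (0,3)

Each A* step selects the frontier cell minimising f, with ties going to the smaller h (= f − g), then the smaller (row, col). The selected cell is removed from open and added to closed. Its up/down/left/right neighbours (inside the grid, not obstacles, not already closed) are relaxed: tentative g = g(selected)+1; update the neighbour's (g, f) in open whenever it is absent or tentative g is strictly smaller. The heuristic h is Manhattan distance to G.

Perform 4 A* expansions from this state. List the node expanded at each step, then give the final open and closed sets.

step 1: expand (0,4) (f=10, h=7) → closed; open now [(0,0) g=1 f=12, (0,5) g=4 f=10, (1,2) g=2 f=10, (1,3) g=3 f=10, (1,4) g=4 f=10]
step 2: expand (0,5) (f=10, h=6) → closed; open now [(0,0) g=1 f=12, (0,6) g=5 f=10, (1,2) g=2 f=10, (1,3) g=3 f=10, (1,4) g=4 f=10]
step 3: expand (0,6) (f=10, h=5) → closed; open now [(0,0) g=1 f=12, (1,2) g=2 f=10, (1,3) g=3 f=10, (1,4) g=4 f=10, (1,6) g=6 f=10]
step 4: expand (1,6) (f=10, h=4) → closed; open now [(0,0) g=1 f=12, (1,2) g=2 f=10, (1,3) g=3 f=10, (1,4) g=4 f=10, (2,6) g=7 f=10]

order=[(0,4) → (0,5) → (0,6) → (1,6)]; open=[(0,0) g=1 f=12, (1,2) g=2 f=10, (1,3) g=3 f=10, (1,4) g=4 f=10, (2,6) g=7 f=10]; closed=[(0,1), (0,2), (0,3), (0,4), (0,5), (0,6), (1,6)]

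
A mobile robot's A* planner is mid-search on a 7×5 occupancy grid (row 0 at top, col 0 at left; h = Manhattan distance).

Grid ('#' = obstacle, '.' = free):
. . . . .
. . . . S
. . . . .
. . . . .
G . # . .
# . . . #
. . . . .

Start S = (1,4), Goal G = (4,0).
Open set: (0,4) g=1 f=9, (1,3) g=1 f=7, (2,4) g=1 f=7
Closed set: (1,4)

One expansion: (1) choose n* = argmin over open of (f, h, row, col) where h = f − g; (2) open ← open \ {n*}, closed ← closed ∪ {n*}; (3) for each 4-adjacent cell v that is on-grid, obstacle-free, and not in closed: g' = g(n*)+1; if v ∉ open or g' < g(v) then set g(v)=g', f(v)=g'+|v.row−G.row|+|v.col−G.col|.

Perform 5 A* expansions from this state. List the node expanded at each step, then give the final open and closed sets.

step 1: expand (1,3) (f=7, h=6) → closed; open now [(0,3) g=2 f=9, (0,4) g=1 f=9, (1,2) g=2 f=7, (2,3) g=2 f=7, (2,4) g=1 f=7]
step 2: expand (1,2) (f=7, h=5) → closed; open now [(0,2) g=3 f=9, (0,3) g=2 f=9, (0,4) g=1 f=9, (1,1) g=3 f=7, (2,2) g=3 f=7, (2,3) g=2 f=7, (2,4) g=1 f=7]
step 3: expand (1,1) (f=7, h=4) → closed; open now [(0,1) g=4 f=9, (0,2) g=3 f=9, (0,3) g=2 f=9, (0,4) g=1 f=9, (1,0) g=4 f=7, (2,1) g=4 f=7, (2,2) g=3 f=7, (2,3) g=2 f=7, (2,4) g=1 f=7]
step 4: expand (1,0) (f=7, h=3) → closed; open now [(0,0) g=5 f=9, (0,1) g=4 f=9, (0,2) g=3 f=9, (0,3) g=2 f=9, (0,4) g=1 f=9, (2,0) g=5 f=7, (2,1) g=4 f=7, (2,2) g=3 f=7, (2,3) g=2 f=7, (2,4) g=1 f=7]
step 5: expand (2,0) (f=7, h=2) → closed; open now [(0,0) g=5 f=9, (0,1) g=4 f=9, (0,2) g=3 f=9, (0,3) g=2 f=9, (0,4) g=1 f=9, (2,1) g=4 f=7, (2,2) g=3 f=7, (2,3) g=2 f=7, (2,4) g=1 f=7, (3,0) g=6 f=7]

order=[(1,3) → (1,2) → (1,1) → (1,0) → (2,0)]; open=[(0,0) g=5 f=9, (0,1) g=4 f=9, (0,2) g=3 f=9, (0,3) g=2 f=9, (0,4) g=1 f=9, (2,1) g=4 f=7, (2,2) g=3 f=7, (2,3) g=2 f=7, (2,4) g=1 f=7, (3,0) g=6 f=7]; closed=[(1,0), (1,1), (1,2), (1,3), (1,4), (2,0)]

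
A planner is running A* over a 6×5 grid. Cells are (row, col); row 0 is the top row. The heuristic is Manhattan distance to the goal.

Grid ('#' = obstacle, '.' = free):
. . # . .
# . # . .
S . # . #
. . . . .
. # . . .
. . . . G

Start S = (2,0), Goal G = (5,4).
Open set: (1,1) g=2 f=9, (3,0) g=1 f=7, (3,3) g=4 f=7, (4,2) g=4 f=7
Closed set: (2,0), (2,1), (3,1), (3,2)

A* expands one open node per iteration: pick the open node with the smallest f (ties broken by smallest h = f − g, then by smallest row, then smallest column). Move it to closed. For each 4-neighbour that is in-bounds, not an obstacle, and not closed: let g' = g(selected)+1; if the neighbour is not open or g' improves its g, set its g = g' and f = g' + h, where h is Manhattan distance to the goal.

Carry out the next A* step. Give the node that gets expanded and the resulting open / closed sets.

expanded=(3,3); open=[(1,1) g=2 f=9, (2,3) g=5 f=9, (3,0) g=1 f=7, (3,4) g=5 f=7, (4,2) g=4 f=7, (4,3) g=5 f=7]; closed=[(2,0), (2,1), (3,1), (3,2), (3,3)]

step 1: expand (3,3) (f=7, h=3) → closed; open now [(1,1) g=2 f=9, (2,3) g=5 f=9, (3,0) g=1 f=7, (3,4) g=5 f=7, (4,2) g=4 f=7, (4,3) g=5 f=7]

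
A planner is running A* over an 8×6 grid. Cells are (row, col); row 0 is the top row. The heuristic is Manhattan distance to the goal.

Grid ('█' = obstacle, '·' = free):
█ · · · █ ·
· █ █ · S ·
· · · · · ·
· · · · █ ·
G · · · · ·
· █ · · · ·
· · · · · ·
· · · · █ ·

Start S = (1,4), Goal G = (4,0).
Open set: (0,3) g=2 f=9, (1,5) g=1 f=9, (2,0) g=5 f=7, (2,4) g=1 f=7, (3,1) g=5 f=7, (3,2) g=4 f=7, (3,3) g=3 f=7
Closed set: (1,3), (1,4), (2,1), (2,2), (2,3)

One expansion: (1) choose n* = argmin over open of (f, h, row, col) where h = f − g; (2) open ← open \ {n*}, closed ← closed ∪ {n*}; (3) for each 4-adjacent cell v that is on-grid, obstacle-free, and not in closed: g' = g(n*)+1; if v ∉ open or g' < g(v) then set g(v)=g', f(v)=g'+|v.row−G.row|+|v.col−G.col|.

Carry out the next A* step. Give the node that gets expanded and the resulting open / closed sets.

expanded=(2,0); open=[(0,3) g=2 f=9, (1,0) g=6 f=9, (1,5) g=1 f=9, (2,4) g=1 f=7, (3,0) g=6 f=7, (3,1) g=5 f=7, (3,2) g=4 f=7, (3,3) g=3 f=7]; closed=[(1,3), (1,4), (2,0), (2,1), (2,2), (2,3)]

step 1: expand (2,0) (f=7, h=2) → closed; open now [(0,3) g=2 f=9, (1,0) g=6 f=9, (1,5) g=1 f=9, (2,4) g=1 f=7, (3,0) g=6 f=7, (3,1) g=5 f=7, (3,2) g=4 f=7, (3,3) g=3 f=7]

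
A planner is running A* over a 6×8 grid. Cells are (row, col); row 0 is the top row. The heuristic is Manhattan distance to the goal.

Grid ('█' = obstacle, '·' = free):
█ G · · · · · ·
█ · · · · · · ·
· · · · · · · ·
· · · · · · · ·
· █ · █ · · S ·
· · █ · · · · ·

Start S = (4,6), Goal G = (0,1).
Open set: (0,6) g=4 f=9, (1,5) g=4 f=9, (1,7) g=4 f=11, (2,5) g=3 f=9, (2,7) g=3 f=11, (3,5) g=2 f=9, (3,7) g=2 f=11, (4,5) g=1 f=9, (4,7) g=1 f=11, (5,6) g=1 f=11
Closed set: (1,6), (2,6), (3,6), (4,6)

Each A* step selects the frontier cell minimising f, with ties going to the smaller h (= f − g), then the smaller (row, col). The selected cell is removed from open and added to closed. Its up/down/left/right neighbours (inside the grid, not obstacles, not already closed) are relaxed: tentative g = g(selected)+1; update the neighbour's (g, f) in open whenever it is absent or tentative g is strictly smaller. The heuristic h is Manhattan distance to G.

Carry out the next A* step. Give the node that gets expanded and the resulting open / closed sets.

step 1: expand (0,6) (f=9, h=5) → closed; open now [(0,5) g=5 f=9, (0,7) g=5 f=11, (1,5) g=4 f=9, (1,7) g=4 f=11, (2,5) g=3 f=9, (2,7) g=3 f=11, (3,5) g=2 f=9, (3,7) g=2 f=11, (4,5) g=1 f=9, (4,7) g=1 f=11, (5,6) g=1 f=11]

expanded=(0,6); open=[(0,5) g=5 f=9, (0,7) g=5 f=11, (1,5) g=4 f=9, (1,7) g=4 f=11, (2,5) g=3 f=9, (2,7) g=3 f=11, (3,5) g=2 f=9, (3,7) g=2 f=11, (4,5) g=1 f=9, (4,7) g=1 f=11, (5,6) g=1 f=11]; closed=[(0,6), (1,6), (2,6), (3,6), (4,6)]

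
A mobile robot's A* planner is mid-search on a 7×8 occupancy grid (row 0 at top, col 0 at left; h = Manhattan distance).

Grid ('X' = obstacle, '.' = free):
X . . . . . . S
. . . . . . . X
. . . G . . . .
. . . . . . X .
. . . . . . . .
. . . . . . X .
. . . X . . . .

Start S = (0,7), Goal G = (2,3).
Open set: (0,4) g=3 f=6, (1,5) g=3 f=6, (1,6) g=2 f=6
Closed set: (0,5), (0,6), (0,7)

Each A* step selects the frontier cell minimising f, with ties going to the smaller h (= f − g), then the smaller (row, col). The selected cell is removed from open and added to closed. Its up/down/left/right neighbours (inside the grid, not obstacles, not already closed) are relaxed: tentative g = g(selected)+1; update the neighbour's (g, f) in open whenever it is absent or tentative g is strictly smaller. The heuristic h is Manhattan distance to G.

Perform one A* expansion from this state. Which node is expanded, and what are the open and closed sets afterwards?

expanded=(0,4); open=[(0,3) g=4 f=6, (1,4) g=4 f=6, (1,5) g=3 f=6, (1,6) g=2 f=6]; closed=[(0,4), (0,5), (0,6), (0,7)]

step 1: expand (0,4) (f=6, h=3) → closed; open now [(0,3) g=4 f=6, (1,4) g=4 f=6, (1,5) g=3 f=6, (1,6) g=2 f=6]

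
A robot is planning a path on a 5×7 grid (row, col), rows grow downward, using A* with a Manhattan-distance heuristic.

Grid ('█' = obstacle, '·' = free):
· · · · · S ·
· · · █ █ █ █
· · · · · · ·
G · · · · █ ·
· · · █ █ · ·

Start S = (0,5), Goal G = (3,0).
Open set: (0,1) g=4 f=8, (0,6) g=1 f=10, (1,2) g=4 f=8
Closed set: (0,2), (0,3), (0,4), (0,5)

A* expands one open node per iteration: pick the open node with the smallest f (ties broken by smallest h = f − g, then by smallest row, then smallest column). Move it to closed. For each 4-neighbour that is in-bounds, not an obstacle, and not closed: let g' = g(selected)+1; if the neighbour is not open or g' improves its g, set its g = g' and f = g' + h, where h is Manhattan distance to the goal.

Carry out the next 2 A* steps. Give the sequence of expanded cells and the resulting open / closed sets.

order=[(0,1) → (0,0)]; open=[(0,6) g=1 f=10, (1,0) g=6 f=8, (1,1) g=5 f=8, (1,2) g=4 f=8]; closed=[(0,0), (0,1), (0,2), (0,3), (0,4), (0,5)]

step 1: expand (0,1) (f=8, h=4) → closed; open now [(0,0) g=5 f=8, (0,6) g=1 f=10, (1,1) g=5 f=8, (1,2) g=4 f=8]
step 2: expand (0,0) (f=8, h=3) → closed; open now [(0,6) g=1 f=10, (1,0) g=6 f=8, (1,1) g=5 f=8, (1,2) g=4 f=8]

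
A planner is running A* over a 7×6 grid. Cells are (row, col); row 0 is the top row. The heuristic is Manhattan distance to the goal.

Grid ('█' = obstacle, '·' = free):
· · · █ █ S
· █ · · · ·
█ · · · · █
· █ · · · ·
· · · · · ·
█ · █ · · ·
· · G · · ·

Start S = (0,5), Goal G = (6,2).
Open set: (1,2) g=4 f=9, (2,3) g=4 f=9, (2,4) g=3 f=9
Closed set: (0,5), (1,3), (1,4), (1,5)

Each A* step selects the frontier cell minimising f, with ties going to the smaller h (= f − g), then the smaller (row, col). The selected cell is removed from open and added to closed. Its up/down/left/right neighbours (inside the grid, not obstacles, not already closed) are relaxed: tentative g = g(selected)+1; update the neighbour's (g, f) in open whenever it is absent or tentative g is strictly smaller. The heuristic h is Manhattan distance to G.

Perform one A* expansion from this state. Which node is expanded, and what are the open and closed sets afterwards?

expanded=(1,2); open=[(0,2) g=5 f=11, (2,2) g=5 f=9, (2,3) g=4 f=9, (2,4) g=3 f=9]; closed=[(0,5), (1,2), (1,3), (1,4), (1,5)]

step 1: expand (1,2) (f=9, h=5) → closed; open now [(0,2) g=5 f=11, (2,2) g=5 f=9, (2,3) g=4 f=9, (2,4) g=3 f=9]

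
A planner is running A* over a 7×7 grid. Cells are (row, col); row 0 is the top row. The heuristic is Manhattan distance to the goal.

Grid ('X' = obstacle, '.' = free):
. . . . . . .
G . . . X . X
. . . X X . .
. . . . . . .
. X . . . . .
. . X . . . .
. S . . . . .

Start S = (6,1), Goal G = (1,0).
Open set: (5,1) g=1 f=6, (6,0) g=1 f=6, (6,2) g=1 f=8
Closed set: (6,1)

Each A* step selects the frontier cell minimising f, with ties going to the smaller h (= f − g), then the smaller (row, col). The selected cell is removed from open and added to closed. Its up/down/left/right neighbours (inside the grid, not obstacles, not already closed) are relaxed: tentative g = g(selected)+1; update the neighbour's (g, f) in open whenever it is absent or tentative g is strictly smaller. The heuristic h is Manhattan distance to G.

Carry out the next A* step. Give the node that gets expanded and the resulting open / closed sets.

expanded=(5,1); open=[(5,0) g=2 f=6, (6,0) g=1 f=6, (6,2) g=1 f=8]; closed=[(5,1), (6,1)]

step 1: expand (5,1) (f=6, h=5) → closed; open now [(5,0) g=2 f=6, (6,0) g=1 f=6, (6,2) g=1 f=8]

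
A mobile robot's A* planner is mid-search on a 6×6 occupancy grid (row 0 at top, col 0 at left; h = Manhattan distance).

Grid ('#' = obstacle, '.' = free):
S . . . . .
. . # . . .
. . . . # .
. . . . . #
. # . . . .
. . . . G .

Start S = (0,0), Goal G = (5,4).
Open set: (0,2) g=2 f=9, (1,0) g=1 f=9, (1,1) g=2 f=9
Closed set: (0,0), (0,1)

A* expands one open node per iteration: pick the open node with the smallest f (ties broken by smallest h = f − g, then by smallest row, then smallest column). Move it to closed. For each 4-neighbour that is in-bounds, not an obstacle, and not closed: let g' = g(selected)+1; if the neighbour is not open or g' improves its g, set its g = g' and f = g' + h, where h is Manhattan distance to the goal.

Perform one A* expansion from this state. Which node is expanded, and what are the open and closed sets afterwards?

expanded=(0,2); open=[(0,3) g=3 f=9, (1,0) g=1 f=9, (1,1) g=2 f=9]; closed=[(0,0), (0,1), (0,2)]

step 1: expand (0,2) (f=9, h=7) → closed; open now [(0,3) g=3 f=9, (1,0) g=1 f=9, (1,1) g=2 f=9]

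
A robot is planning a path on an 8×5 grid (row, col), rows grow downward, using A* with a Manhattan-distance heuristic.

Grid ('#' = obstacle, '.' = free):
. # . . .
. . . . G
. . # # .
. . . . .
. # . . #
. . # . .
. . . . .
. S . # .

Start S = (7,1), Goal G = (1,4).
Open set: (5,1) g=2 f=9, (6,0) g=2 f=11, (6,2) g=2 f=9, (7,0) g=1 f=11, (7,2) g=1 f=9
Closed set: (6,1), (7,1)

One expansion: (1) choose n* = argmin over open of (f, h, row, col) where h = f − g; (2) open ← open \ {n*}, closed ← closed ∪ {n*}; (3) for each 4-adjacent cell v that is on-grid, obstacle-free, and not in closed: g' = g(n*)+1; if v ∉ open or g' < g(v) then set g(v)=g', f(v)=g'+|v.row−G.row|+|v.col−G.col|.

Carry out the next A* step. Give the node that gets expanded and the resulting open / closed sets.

expanded=(5,1); open=[(5,0) g=3 f=11, (6,0) g=2 f=11, (6,2) g=2 f=9, (7,0) g=1 f=11, (7,2) g=1 f=9]; closed=[(5,1), (6,1), (7,1)]

step 1: expand (5,1) (f=9, h=7) → closed; open now [(5,0) g=3 f=11, (6,0) g=2 f=11, (6,2) g=2 f=9, (7,0) g=1 f=11, (7,2) g=1 f=9]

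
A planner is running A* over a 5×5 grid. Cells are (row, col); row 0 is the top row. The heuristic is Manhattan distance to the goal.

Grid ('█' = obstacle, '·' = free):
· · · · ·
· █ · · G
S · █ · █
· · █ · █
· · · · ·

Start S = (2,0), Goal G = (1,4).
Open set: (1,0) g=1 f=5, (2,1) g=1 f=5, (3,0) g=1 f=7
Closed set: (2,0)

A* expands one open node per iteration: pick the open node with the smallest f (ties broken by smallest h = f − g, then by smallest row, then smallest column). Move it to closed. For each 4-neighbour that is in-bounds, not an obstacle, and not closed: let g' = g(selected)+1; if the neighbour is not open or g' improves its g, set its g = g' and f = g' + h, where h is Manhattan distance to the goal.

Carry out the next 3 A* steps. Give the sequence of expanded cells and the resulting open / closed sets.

order=[(1,0) → (2,1) → (0,0)]; open=[(0,1) g=3 f=7, (3,0) g=1 f=7, (3,1) g=2 f=7]; closed=[(0,0), (1,0), (2,0), (2,1)]

step 1: expand (1,0) (f=5, h=4) → closed; open now [(0,0) g=2 f=7, (2,1) g=1 f=5, (3,0) g=1 f=7]
step 2: expand (2,1) (f=5, h=4) → closed; open now [(0,0) g=2 f=7, (3,0) g=1 f=7, (3,1) g=2 f=7]
step 3: expand (0,0) (f=7, h=5) → closed; open now [(0,1) g=3 f=7, (3,0) g=1 f=7, (3,1) g=2 f=7]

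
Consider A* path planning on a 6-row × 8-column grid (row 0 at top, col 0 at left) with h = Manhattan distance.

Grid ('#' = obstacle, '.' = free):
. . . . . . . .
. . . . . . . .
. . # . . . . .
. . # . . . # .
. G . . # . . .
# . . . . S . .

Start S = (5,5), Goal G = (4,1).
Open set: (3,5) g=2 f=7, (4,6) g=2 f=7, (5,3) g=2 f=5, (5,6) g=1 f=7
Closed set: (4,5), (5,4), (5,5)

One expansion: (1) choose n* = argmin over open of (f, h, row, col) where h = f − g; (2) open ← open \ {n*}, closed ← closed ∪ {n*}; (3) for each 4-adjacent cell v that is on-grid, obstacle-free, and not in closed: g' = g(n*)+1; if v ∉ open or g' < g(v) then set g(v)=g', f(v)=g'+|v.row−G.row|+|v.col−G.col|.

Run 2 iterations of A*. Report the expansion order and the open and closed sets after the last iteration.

order=[(5,3) → (4,3)]; open=[(3,3) g=4 f=7, (3,5) g=2 f=7, (4,2) g=4 f=5, (4,6) g=2 f=7, (5,2) g=3 f=5, (5,6) g=1 f=7]; closed=[(4,3), (4,5), (5,3), (5,4), (5,5)]

step 1: expand (5,3) (f=5, h=3) → closed; open now [(3,5) g=2 f=7, (4,3) g=3 f=5, (4,6) g=2 f=7, (5,2) g=3 f=5, (5,6) g=1 f=7]
step 2: expand (4,3) (f=5, h=2) → closed; open now [(3,3) g=4 f=7, (3,5) g=2 f=7, (4,2) g=4 f=5, (4,6) g=2 f=7, (5,2) g=3 f=5, (5,6) g=1 f=7]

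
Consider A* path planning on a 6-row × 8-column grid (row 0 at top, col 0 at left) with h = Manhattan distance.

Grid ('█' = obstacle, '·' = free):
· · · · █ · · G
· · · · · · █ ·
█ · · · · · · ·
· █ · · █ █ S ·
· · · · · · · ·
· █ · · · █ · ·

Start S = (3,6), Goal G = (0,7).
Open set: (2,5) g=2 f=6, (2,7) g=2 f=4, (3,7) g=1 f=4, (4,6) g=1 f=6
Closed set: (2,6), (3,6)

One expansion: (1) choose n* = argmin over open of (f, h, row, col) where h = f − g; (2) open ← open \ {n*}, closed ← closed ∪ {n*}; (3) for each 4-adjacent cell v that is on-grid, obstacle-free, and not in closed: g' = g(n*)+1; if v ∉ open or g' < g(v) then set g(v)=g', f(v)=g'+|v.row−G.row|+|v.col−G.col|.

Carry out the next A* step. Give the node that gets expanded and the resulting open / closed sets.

step 1: expand (2,7) (f=4, h=2) → closed; open now [(1,7) g=3 f=4, (2,5) g=2 f=6, (3,7) g=1 f=4, (4,6) g=1 f=6]

expanded=(2,7); open=[(1,7) g=3 f=4, (2,5) g=2 f=6, (3,7) g=1 f=4, (4,6) g=1 f=6]; closed=[(2,6), (2,7), (3,6)]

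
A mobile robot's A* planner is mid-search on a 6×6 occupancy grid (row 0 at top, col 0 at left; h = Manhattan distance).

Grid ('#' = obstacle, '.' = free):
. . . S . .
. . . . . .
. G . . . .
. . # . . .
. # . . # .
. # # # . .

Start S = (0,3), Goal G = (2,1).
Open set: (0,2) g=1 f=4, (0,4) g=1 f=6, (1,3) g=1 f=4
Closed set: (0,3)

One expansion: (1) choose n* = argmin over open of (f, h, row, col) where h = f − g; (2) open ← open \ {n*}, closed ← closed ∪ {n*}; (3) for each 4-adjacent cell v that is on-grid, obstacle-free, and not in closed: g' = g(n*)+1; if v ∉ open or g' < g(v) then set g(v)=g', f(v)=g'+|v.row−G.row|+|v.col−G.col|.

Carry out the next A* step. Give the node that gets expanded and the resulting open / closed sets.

step 1: expand (0,2) (f=4, h=3) → closed; open now [(0,1) g=2 f=4, (0,4) g=1 f=6, (1,2) g=2 f=4, (1,3) g=1 f=4]

expanded=(0,2); open=[(0,1) g=2 f=4, (0,4) g=1 f=6, (1,2) g=2 f=4, (1,3) g=1 f=4]; closed=[(0,2), (0,3)]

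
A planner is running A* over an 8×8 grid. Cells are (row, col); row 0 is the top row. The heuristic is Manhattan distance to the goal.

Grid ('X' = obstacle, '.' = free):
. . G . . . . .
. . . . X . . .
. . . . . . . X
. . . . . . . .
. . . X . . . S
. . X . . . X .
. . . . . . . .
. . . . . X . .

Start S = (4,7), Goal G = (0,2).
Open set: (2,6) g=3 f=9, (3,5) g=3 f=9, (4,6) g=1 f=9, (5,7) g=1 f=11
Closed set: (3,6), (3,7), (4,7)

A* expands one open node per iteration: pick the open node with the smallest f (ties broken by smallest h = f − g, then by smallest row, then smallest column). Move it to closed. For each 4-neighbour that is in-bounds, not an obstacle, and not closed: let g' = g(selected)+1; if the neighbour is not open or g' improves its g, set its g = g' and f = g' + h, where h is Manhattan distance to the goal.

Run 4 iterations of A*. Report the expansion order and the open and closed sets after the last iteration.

order=[(2,6) → (1,6) → (0,6) → (0,5)]; open=[(0,4) g=7 f=9, (0,7) g=6 f=11, (1,5) g=5 f=9, (1,7) g=5 f=11, (2,5) g=4 f=9, (3,5) g=3 f=9, (4,6) g=1 f=9, (5,7) g=1 f=11]; closed=[(0,5), (0,6), (1,6), (2,6), (3,6), (3,7), (4,7)]

step 1: expand (2,6) (f=9, h=6) → closed; open now [(1,6) g=4 f=9, (2,5) g=4 f=9, (3,5) g=3 f=9, (4,6) g=1 f=9, (5,7) g=1 f=11]
step 2: expand (1,6) (f=9, h=5) → closed; open now [(0,6) g=5 f=9, (1,5) g=5 f=9, (1,7) g=5 f=11, (2,5) g=4 f=9, (3,5) g=3 f=9, (4,6) g=1 f=9, (5,7) g=1 f=11]
step 3: expand (0,6) (f=9, h=4) → closed; open now [(0,5) g=6 f=9, (0,7) g=6 f=11, (1,5) g=5 f=9, (1,7) g=5 f=11, (2,5) g=4 f=9, (3,5) g=3 f=9, (4,6) g=1 f=9, (5,7) g=1 f=11]
step 4: expand (0,5) (f=9, h=3) → closed; open now [(0,4) g=7 f=9, (0,7) g=6 f=11, (1,5) g=5 f=9, (1,7) g=5 f=11, (2,5) g=4 f=9, (3,5) g=3 f=9, (4,6) g=1 f=9, (5,7) g=1 f=11]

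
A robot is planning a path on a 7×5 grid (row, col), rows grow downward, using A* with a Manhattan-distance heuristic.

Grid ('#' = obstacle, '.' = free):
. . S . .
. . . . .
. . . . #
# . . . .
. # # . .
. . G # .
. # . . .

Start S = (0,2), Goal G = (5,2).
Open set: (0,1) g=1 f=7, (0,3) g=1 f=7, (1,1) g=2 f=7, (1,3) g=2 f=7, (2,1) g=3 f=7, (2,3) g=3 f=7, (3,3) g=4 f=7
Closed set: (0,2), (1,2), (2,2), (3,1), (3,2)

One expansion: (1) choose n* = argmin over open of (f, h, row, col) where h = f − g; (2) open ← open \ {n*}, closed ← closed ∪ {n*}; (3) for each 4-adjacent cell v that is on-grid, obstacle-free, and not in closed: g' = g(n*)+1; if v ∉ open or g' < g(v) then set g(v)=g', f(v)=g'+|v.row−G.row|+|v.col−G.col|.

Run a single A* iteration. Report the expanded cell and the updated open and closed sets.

expanded=(3,3); open=[(0,1) g=1 f=7, (0,3) g=1 f=7, (1,1) g=2 f=7, (1,3) g=2 f=7, (2,1) g=3 f=7, (2,3) g=3 f=7, (3,4) g=5 f=9, (4,3) g=5 f=7]; closed=[(0,2), (1,2), (2,2), (3,1), (3,2), (3,3)]

step 1: expand (3,3) (f=7, h=3) → closed; open now [(0,1) g=1 f=7, (0,3) g=1 f=7, (1,1) g=2 f=7, (1,3) g=2 f=7, (2,1) g=3 f=7, (2,3) g=3 f=7, (3,4) g=5 f=9, (4,3) g=5 f=7]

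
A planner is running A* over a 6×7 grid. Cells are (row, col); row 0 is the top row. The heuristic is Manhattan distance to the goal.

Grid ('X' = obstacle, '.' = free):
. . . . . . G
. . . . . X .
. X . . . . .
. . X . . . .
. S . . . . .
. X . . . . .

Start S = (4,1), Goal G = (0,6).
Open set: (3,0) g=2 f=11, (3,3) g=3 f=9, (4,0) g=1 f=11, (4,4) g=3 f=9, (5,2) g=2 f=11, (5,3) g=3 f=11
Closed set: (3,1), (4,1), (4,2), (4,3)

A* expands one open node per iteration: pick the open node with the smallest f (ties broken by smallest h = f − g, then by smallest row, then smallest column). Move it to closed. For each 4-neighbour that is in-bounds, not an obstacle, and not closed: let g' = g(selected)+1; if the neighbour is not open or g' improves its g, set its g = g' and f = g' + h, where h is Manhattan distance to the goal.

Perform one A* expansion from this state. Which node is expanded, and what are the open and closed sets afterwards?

expanded=(3,3); open=[(2,3) g=4 f=9, (3,0) g=2 f=11, (3,4) g=4 f=9, (4,0) g=1 f=11, (4,4) g=3 f=9, (5,2) g=2 f=11, (5,3) g=3 f=11]; closed=[(3,1), (3,3), (4,1), (4,2), (4,3)]

step 1: expand (3,3) (f=9, h=6) → closed; open now [(2,3) g=4 f=9, (3,0) g=2 f=11, (3,4) g=4 f=9, (4,0) g=1 f=11, (4,4) g=3 f=9, (5,2) g=2 f=11, (5,3) g=3 f=11]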